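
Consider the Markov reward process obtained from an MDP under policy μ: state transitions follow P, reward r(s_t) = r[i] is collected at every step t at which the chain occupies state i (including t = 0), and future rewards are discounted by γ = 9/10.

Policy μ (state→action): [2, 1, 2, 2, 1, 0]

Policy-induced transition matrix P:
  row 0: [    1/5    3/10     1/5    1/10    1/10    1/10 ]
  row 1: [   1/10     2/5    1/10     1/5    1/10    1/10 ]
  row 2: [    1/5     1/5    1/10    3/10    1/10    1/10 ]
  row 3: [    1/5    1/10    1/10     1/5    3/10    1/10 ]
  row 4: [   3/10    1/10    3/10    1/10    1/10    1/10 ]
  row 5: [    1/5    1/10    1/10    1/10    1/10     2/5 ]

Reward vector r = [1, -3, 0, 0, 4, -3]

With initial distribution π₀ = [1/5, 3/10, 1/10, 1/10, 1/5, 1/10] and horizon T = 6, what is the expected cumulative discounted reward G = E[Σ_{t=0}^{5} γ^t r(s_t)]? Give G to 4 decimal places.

t=0: π = [0.2000, 0.3000, 0.1000, 0.1000, 0.2000, 0.1000], E[r] = -0.2000, γ^t·E[r] = -0.200000, running G = -0.200000
t=1: π = [0.1900, 0.2400, 0.1600, 0.1600, 0.1200, 0.1300], E[r] = -0.4400, γ^t·E[r] = -0.396000, running G = -0.596000
t=2: π = [0.1880, 0.2260, 0.1430, 0.1720, 0.1320, 0.1390], E[r] = -0.3790, γ^t·E[r] = -0.306990, running G = -0.902990
t=3: π = [0.1906, 0.2197, 0.1452, 0.1684, 0.1344, 0.1417], E[r] = -0.3560, γ^t·E[r] = -0.259524, running G = -1.162514
t=4: π = [0.1915, 0.2186, 0.1459, 0.1679, 0.1337, 0.1425], E[r] = -0.3570, γ^t·E[r] = -0.234221, running G = -1.396735
t=5: π = [0.1915, 0.2185, 0.1459, 0.1678, 0.1336, 0.1428], E[r] = -0.3578, γ^t·E[r] = -0.211292, running G = -1.608027

G = -1.6080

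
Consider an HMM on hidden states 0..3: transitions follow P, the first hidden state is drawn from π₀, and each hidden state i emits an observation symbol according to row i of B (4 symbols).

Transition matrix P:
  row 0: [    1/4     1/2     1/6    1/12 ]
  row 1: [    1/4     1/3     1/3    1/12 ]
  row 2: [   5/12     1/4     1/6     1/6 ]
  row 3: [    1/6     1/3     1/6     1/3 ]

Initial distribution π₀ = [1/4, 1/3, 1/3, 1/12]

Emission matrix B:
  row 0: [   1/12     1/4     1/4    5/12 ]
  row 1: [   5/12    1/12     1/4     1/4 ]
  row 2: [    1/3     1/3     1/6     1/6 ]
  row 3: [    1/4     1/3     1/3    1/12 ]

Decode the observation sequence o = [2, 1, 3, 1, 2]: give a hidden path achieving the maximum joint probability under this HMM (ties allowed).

path = [1, 2, 0, 0, 1]

t=0: δ = [6.250e-02, 8.333e-02, 5.556e-02, 2.778e-02]  (obs o_0=2)
t=1: δ = [5.787e-03, 2.604e-03, 9.259e-03, 3.086e-03]  ψ = [2, 0, 1, 2]  (obs o_1=1)
t=2: δ = [1.608e-03, 7.234e-04, 2.572e-04, 1.286e-04]  ψ = [2, 0, 2, 2]  (obs o_2=3)
t=3: δ = [1.005e-04, 6.698e-05, 8.931e-05, 4.465e-05]  ψ = [0, 0, 0, 0]  (obs o_3=1)
t=4: δ = [9.303e-06, 1.256e-05, 3.721e-06, 4.961e-06]  ψ = [2, 0, 1, 2]  (obs o_4=2)
backtrack: best end state = 1; path = [1, 2, 0, 0, 1]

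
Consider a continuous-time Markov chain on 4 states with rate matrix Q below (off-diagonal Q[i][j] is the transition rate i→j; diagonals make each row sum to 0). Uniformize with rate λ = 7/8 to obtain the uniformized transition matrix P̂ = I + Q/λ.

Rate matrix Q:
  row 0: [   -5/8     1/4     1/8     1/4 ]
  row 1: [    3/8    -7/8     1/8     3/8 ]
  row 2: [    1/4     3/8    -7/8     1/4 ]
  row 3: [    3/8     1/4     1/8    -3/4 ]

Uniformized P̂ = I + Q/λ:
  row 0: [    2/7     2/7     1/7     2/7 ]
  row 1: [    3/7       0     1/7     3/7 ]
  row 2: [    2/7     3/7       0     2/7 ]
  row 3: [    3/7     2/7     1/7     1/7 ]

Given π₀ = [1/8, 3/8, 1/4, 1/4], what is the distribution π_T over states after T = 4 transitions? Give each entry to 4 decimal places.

t=0: π = [0.1250, 0.3750, 0.2500, 0.2500]
t=1: π = [0.3750, 0.2143, 0.1071, 0.3036]
t=2: π = [0.3597, 0.2398, 0.1276, 0.2730]
t=3: π = [0.3590, 0.2354, 0.1246, 0.2810]
t=4: π = [0.3595, 0.2363, 0.1251, 0.2792]

π = [0.3595, 0.2363, 0.1251, 0.2792]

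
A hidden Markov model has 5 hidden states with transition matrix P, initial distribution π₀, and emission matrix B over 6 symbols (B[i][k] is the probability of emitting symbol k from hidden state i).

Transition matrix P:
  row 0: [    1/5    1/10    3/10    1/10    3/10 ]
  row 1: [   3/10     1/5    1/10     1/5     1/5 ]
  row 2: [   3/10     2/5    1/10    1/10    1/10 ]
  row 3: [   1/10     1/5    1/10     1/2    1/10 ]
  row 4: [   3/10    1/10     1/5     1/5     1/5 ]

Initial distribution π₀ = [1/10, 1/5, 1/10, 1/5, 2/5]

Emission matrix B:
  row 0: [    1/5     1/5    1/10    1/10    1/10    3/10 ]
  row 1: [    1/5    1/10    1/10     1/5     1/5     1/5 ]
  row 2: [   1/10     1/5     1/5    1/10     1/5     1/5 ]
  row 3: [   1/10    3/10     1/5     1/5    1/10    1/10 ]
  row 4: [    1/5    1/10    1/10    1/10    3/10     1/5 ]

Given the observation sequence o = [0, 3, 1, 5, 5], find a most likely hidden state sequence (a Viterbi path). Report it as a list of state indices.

path = [4, 3, 3, 1, 0]

t=0: δ = [2.000e-02, 4.000e-02, 1.000e-02, 2.000e-02, 8.000e-02]  (obs o_0=0)
t=1: δ = [2.400e-03, 1.600e-03, 1.600e-03, 3.200e-03, 1.600e-03]  ψ = [4, 1, 4, 4, 4]  (obs o_1=3)
t=2: δ = [9.600e-05, 6.400e-05, 1.440e-04, 4.800e-04, 7.200e-05]  ψ = [0, 2, 0, 3, 0]  (obs o_2=1)
t=3: δ = [1.440e-05, 1.920e-05, 9.600e-06, 2.400e-05, 9.600e-06]  ψ = [3, 3, 3, 3, 3]  (obs o_3=5)
t=4: δ = [1.728e-06, 9.600e-07, 8.640e-07, 1.200e-06, 8.640e-07]  ψ = [1, 3, 0, 3, 0]  (obs o_4=5)
backtrack: best end state = 0; path = [4, 3, 3, 1, 0]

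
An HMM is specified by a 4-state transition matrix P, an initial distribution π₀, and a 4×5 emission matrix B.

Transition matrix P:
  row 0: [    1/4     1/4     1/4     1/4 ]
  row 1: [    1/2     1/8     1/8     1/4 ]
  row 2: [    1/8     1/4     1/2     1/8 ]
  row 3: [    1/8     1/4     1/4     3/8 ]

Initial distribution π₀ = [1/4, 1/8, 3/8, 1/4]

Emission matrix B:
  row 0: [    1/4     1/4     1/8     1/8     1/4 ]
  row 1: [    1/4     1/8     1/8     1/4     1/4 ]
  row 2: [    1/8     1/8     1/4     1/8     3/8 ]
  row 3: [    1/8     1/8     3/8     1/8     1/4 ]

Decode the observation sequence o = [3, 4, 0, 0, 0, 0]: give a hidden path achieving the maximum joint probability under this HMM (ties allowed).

t=0: δ = [3.125e-02, 3.125e-02, 4.688e-02, 3.125e-02]  (obs o_0=3)
t=1: δ = [3.906e-03, 2.930e-03, 8.789e-03, 2.930e-03]  ψ = [1, 2, 2, 3]  (obs o_1=4)
t=2: δ = [3.662e-04, 5.493e-04, 5.493e-04, 1.373e-04]  ψ = [1, 2, 2, 2]  (obs o_2=0)
t=3: δ = [6.866e-05, 3.433e-05, 3.433e-05, 1.717e-05]  ψ = [1, 2, 2, 1]  (obs o_3=0)
t=4: δ = [4.292e-06, 4.292e-06, 2.146e-06, 2.146e-06]  ψ = [0, 0, 0, 0]  (obs o_4=0)
t=5: δ = [5.364e-07, 2.682e-07, 1.341e-07, 1.341e-07]  ψ = [1, 0, 0, 0]  (obs o_5=0)
backtrack: best end state = 0; path = [2, 2, 1, 0, 1, 0]

path = [2, 2, 1, 0, 1, 0]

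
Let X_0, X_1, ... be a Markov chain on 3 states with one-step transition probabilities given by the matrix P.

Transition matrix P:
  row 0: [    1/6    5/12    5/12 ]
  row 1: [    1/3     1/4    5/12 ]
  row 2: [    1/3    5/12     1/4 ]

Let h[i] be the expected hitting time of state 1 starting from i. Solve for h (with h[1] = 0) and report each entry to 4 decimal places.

h = [2.4000, 0.0000, 2.4000]

First-step conditioning: h[1] = 0; for i ≠ 1, h[i] = 1 + Σ_k P[i][k]·h[k].
  h[0] = 1 + 1/6·h[0] + 5/12·h[2]
  h[2] = 1 + 1/3·h[0] + 1/4·h[2]
Solving the 2×2 linear system over states ≠ 1 gives exactly h = [12/5, 0, 12/5] (h[1] = 0 is the target).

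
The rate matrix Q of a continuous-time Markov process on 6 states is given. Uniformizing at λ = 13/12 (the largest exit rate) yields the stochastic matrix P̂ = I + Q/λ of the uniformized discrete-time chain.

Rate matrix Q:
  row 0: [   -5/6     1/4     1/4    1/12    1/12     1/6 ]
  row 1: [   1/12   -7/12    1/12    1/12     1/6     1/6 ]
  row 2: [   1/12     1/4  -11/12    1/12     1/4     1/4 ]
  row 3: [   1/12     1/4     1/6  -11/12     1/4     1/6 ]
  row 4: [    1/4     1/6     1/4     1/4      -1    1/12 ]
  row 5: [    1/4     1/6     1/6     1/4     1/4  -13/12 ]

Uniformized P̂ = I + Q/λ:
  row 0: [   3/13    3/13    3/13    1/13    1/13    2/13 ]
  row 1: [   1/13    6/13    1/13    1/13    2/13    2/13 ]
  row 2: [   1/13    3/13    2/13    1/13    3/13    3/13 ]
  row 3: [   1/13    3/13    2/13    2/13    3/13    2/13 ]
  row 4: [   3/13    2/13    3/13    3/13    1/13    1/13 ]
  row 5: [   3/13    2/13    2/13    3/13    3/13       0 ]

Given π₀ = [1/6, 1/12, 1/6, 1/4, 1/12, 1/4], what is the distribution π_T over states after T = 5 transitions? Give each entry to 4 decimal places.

t=0: π = [0.1667, 0.0833, 0.1667, 0.2500, 0.0833, 0.2500]
t=1: π = [0.1538, 0.2244, 0.1667, 0.1474, 0.1859, 0.1218]
t=2: π = [0.1479, 0.2589, 0.1627, 0.1356, 0.1612, 0.1336]
t=3: π = [0.1450, 0.2678, 0.1577, 0.1327, 0.1633, 0.1334]
t=4: π = [0.1449, 0.2698, 0.1570, 0.1328, 0.1627, 0.1329]
t=5: π = [0.1447, 0.2703, 0.1568, 0.1326, 0.1627, 0.1330]

π = [0.1447, 0.2703, 0.1568, 0.1326, 0.1627, 0.1330]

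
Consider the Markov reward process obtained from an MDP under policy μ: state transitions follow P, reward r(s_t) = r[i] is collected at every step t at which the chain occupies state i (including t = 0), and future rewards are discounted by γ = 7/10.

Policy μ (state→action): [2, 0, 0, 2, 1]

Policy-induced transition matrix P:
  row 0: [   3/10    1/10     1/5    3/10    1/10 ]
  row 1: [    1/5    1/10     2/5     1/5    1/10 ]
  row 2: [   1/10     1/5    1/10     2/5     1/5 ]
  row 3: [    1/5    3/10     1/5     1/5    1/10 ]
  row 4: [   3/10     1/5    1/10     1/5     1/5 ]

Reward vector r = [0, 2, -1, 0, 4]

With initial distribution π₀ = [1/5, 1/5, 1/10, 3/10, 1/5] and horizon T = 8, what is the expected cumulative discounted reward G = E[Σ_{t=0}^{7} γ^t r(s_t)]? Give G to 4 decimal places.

G = 2.5941

t=0: π = [0.2000, 0.2000, 0.1000, 0.3000, 0.2000], E[r] = 1.1000, γ^t·E[r] = 1.100000, running G = 1.100000
t=1: π = [0.2300, 0.1900, 0.2100, 0.2400, 0.1300], E[r] = 0.6900, γ^t·E[r] = 0.483000, running G = 1.583000
t=2: π = [0.2150, 0.1820, 0.2040, 0.2650, 0.1340], E[r] = 0.6960, γ^t·E[r] = 0.341040, running G = 1.924040
t=3: π = [0.2145, 0.1868, 0.2026, 0.2623, 0.1338], E[r] = 0.7062, γ^t·E[r] = 0.242227, running G = 2.166267
t=4: π = [0.2146, 0.1861, 0.2037, 0.2620, 0.1336], E[r] = 0.7030, γ^t·E[r] = 0.168800, running G = 2.335067
t=5: π = [0.2144, 0.1861, 0.2035, 0.2622, 0.1337], E[r] = 0.7037, γ^t·E[r] = 0.118274, running G = 2.453341
t=6: π = [0.2145, 0.1862, 0.2035, 0.2621, 0.1337], E[r] = 0.7037, γ^t·E[r] = 0.082791, running G = 2.536131
t=7: π = [0.2145, 0.1862, 0.2035, 0.2621, 0.1337], E[r] = 0.7037, γ^t·E[r] = 0.057951, running G = 2.594083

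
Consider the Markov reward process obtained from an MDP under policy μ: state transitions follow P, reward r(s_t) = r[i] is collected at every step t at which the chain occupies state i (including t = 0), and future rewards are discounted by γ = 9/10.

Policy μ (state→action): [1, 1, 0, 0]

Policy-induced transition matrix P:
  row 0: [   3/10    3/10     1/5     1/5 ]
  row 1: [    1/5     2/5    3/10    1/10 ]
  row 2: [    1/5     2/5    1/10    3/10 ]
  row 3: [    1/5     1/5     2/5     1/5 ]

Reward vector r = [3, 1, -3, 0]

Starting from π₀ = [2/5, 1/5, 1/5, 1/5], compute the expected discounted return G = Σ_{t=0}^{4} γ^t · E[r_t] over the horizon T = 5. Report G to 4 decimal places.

G = 1.6680

t=0: π = [0.4000, 0.2000, 0.2000, 0.2000], E[r] = 0.8000, γ^t·E[r] = 0.800000, running G = 0.800000
t=1: π = [0.2400, 0.3200, 0.2400, 0.2000], E[r] = 0.3200, γ^t·E[r] = 0.288000, running G = 1.088000
t=2: π = [0.2240, 0.3360, 0.2480, 0.1920], E[r] = 0.2640, γ^t·E[r] = 0.213840, running G = 1.301840
t=3: π = [0.2224, 0.3392, 0.2472, 0.1912], E[r] = 0.2648, γ^t·E[r] = 0.193039, running G = 1.494879
t=4: π = [0.2222, 0.3395, 0.2474, 0.1908], E[r] = 0.2639, γ^t·E[r] = 0.173158, running G = 1.668037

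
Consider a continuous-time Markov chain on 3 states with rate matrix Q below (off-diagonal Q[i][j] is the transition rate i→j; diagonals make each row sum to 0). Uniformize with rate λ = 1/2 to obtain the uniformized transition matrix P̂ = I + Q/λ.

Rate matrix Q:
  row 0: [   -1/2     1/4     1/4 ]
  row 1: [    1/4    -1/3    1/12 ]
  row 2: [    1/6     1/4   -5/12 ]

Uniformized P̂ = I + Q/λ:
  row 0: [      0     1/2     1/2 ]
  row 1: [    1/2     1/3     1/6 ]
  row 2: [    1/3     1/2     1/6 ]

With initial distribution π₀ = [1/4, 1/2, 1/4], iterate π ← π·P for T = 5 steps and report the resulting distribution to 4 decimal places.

t=0: π = [0.2500, 0.5000, 0.2500]
t=1: π = [0.3333, 0.4167, 0.2500]
t=2: π = [0.2917, 0.4306, 0.2778]
t=3: π = [0.3079, 0.4282, 0.2639]
t=4: π = [0.3021, 0.4286, 0.2693]
t=5: π = [0.3041, 0.4286, 0.2674]

π = [0.3041, 0.4286, 0.2674]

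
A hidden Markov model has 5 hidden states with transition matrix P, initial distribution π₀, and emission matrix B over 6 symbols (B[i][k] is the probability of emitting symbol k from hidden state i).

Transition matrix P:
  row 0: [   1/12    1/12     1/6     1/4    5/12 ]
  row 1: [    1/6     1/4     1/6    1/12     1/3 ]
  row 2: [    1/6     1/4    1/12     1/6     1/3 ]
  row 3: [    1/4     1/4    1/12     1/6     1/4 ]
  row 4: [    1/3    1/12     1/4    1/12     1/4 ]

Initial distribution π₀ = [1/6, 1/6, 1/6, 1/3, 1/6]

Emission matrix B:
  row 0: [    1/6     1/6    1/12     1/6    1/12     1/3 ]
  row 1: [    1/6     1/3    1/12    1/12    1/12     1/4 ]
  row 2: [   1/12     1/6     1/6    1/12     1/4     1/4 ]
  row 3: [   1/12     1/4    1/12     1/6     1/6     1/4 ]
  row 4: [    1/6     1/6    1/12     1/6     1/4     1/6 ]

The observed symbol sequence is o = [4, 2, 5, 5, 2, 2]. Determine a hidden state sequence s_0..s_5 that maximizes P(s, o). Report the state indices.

path = [4, 2, 4, 0, 4, 2]

t=0: δ = [1.389e-02, 1.389e-02, 4.167e-02, 5.556e-02, 4.167e-02]  (obs o_0=4)
t=1: δ = [1.157e-03, 1.157e-03, 1.736e-03, 7.716e-04, 1.157e-03]  ψ = [3, 3, 4, 3, 2]  (obs o_1=2)
t=2: δ = [1.286e-04, 1.085e-04, 7.234e-05, 7.234e-05, 9.645e-05]  ψ = [4, 2, 4, 0, 2]  (obs o_2=5)
t=3: δ = [1.072e-05, 6.782e-06, 6.028e-06, 8.038e-06, 8.931e-06]  ψ = [4, 1, 4, 0, 0]  (obs o_3=5)
t=4: δ = [2.481e-07, 1.674e-07, 3.721e-07, 2.233e-07, 3.721e-07]  ψ = [4, 3, 4, 0, 0]  (obs o_4=2)
t=5: δ = [1.034e-08, 7.752e-09, 1.550e-08, 5.168e-09, 1.034e-08]  ψ = [4, 2, 4, 0, 2]  (obs o_5=2)
backtrack: best end state = 2; path = [4, 2, 4, 0, 4, 2]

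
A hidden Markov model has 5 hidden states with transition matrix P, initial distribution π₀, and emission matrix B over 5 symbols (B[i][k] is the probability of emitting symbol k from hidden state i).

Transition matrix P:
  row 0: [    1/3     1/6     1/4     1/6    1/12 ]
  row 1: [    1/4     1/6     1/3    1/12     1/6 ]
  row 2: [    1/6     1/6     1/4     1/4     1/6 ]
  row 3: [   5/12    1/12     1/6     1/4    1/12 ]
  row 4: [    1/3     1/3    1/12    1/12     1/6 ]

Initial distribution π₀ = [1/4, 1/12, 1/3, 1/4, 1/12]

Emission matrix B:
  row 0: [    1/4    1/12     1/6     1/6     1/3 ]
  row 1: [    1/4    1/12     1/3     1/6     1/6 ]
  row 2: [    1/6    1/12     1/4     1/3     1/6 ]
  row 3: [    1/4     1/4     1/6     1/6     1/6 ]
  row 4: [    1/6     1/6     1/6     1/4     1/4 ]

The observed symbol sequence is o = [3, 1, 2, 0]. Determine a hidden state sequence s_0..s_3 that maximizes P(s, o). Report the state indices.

path = [2, 3, 0, 0]

t=0: δ = [4.167e-02, 1.389e-02, 1.111e-01, 4.167e-02, 2.083e-02]  (obs o_0=3)
t=1: δ = [1.543e-03, 1.543e-03, 2.315e-03, 6.944e-03, 3.086e-03]  ψ = [2, 2, 2, 2, 2]  (obs o_1=1)
t=2: δ = [4.823e-04, 3.429e-04, 2.894e-04, 2.894e-04, 9.645e-05]  ψ = [3, 4, 3, 3, 3]  (obs o_2=2)
t=3: δ = [4.019e-05, 2.009e-05, 2.009e-05, 2.009e-05, 9.526e-06]  ψ = [0, 0, 0, 0, 1]  (obs o_3=0)
backtrack: best end state = 0; path = [2, 3, 0, 0]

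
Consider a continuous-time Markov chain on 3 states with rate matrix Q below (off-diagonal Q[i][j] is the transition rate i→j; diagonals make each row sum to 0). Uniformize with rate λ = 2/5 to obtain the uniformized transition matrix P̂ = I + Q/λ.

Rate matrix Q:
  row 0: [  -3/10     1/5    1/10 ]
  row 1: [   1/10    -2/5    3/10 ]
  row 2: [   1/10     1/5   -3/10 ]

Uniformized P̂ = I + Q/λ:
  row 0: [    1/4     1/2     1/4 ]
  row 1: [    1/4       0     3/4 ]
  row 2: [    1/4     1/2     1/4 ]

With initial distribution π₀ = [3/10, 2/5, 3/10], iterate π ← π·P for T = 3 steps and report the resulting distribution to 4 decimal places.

t=0: π = [0.3000, 0.4000, 0.3000]
t=1: π = [0.2500, 0.3000, 0.4500]
t=2: π = [0.2500, 0.3500, 0.4000]
t=3: π = [0.2500, 0.3250, 0.4250]

π = [0.2500, 0.3250, 0.4250]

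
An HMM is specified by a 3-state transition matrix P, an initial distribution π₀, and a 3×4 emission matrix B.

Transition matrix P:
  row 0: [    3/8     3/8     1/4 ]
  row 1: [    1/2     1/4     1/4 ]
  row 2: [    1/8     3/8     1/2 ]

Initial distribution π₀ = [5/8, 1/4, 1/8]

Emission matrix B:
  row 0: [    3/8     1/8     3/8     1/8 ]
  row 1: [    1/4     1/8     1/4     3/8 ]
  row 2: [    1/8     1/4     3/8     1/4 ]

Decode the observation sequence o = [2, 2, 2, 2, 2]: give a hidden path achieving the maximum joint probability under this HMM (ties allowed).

path = [0, 2, 2, 2, 2]

t=0: δ = [2.344e-01, 6.250e-02, 4.688e-02]  (obs o_0=2)
t=1: δ = [3.296e-02, 2.197e-02, 2.197e-02]  ψ = [0, 0, 0]  (obs o_1=2)
t=2: δ = [4.635e-03, 3.090e-03, 4.120e-03]  ψ = [0, 0, 2]  (obs o_2=2)
t=3: δ = [6.518e-04, 4.345e-04, 7.725e-04]  ψ = [0, 0, 2]  (obs o_3=2)
t=4: δ = [9.166e-05, 7.242e-05, 1.448e-04]  ψ = [0, 2, 2]  (obs o_4=2)
backtrack: best end state = 2; path = [0, 2, 2, 2, 2]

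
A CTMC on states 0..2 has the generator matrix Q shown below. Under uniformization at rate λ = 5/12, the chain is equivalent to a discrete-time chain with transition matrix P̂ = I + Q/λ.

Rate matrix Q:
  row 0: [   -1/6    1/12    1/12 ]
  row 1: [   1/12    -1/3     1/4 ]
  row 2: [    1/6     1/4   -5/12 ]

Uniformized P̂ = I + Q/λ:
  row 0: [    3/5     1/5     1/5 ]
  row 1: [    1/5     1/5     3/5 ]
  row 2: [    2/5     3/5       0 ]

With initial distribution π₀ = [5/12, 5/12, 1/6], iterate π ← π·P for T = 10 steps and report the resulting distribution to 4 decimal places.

t=0: π = [0.4167, 0.4167, 0.1667]
t=1: π = [0.4000, 0.2667, 0.3333]
t=2: π = [0.4267, 0.3333, 0.2400]
t=3: π = [0.4187, 0.2960, 0.2853]
t=4: π = [0.4245, 0.3141, 0.2613]
t=5: π = [0.4221, 0.3045, 0.2734]
t=6: π = [0.4235, 0.3094, 0.2671]
t=7: π = [0.4228, 0.3069, 0.2703]
t=8: π = [0.4232, 0.3081, 0.2687]
t=9: π = [0.4230, 0.3075, 0.2695]
t=10: π = [0.4231, 0.3078, 0.2691]

π = [0.4231, 0.3078, 0.2691]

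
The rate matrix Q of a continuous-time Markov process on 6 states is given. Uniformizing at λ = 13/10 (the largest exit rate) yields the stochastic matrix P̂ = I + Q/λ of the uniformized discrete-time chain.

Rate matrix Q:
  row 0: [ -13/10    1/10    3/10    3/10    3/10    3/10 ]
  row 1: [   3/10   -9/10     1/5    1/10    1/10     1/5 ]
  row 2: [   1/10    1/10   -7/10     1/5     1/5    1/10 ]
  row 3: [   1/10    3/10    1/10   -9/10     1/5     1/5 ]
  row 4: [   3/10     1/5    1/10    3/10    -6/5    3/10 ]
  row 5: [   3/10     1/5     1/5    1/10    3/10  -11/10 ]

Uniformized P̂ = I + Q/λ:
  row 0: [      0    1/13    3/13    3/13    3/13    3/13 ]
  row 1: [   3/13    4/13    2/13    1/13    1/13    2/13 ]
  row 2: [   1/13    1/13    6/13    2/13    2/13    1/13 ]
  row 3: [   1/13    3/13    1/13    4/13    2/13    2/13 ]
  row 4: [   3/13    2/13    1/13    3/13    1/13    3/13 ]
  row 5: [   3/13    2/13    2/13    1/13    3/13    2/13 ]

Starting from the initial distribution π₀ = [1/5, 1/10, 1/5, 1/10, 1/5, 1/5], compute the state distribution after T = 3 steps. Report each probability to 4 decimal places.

π = [0.1397, 0.1665, 0.2012, 0.1792, 0.1526, 0.1609]

t=0: π = [0.2000, 0.1000, 0.2000, 0.1000, 0.2000, 0.2000]
t=1: π = [0.1385, 0.1462, 0.2077, 0.1769, 0.1615, 0.1692]
t=2: π = [0.1396, 0.1633, 0.2024, 0.1799, 0.1538, 0.1609]
t=3: π = [0.1397, 0.1665, 0.2012, 0.1792, 0.1526, 0.1609]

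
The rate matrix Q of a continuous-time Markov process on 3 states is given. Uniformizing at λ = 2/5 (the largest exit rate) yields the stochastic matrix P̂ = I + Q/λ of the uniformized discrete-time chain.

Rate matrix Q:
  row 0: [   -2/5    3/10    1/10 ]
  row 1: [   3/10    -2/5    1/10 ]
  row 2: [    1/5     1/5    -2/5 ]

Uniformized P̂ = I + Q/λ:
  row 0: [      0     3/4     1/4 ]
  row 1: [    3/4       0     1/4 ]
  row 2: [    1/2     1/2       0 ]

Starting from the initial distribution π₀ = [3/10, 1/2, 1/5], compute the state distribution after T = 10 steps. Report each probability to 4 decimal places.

t=0: π = [0.3000, 0.5000, 0.2000]
t=1: π = [0.4750, 0.3250, 0.2000]
t=2: π = [0.3438, 0.4563, 0.2000]
t=3: π = [0.4422, 0.3578, 0.2000]
t=4: π = [0.3684, 0.4316, 0.2000]
t=5: π = [0.4237, 0.3763, 0.2000]
t=6: π = [0.3822, 0.4178, 0.2000]
t=7: π = [0.4133, 0.3867, 0.2000]
t=8: π = [0.3900, 0.4100, 0.2000]
t=9: π = [0.4075, 0.3925, 0.2000]
t=10: π = [0.3944, 0.4056, 0.2000]

π = [0.3944, 0.4056, 0.2000]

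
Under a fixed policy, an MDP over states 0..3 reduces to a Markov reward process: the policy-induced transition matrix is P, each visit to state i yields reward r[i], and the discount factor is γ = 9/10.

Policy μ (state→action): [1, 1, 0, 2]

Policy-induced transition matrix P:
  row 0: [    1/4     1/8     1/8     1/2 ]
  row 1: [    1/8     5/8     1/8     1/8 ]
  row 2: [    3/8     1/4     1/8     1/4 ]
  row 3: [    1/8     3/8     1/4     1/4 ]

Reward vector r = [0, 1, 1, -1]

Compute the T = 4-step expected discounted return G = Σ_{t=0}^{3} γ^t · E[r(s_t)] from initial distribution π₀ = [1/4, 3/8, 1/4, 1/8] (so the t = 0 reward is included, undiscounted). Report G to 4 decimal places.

G = 1.1968

t=0: π = [0.2500, 0.3750, 0.2500, 0.1250], E[r] = 0.5000, γ^t·E[r] = 0.500000, running G = 0.500000
t=1: π = [0.2188, 0.3750, 0.1406, 0.2656], E[r] = 0.2500, γ^t·E[r] = 0.225000, running G = 0.725000
t=2: π = [0.1875, 0.3965, 0.1582, 0.2578], E[r] = 0.2969, γ^t·E[r] = 0.240469, running G = 0.965469
t=3: π = [0.1880, 0.4075, 0.1572, 0.2473], E[r] = 0.3174, γ^t·E[r] = 0.231372, running G = 1.196841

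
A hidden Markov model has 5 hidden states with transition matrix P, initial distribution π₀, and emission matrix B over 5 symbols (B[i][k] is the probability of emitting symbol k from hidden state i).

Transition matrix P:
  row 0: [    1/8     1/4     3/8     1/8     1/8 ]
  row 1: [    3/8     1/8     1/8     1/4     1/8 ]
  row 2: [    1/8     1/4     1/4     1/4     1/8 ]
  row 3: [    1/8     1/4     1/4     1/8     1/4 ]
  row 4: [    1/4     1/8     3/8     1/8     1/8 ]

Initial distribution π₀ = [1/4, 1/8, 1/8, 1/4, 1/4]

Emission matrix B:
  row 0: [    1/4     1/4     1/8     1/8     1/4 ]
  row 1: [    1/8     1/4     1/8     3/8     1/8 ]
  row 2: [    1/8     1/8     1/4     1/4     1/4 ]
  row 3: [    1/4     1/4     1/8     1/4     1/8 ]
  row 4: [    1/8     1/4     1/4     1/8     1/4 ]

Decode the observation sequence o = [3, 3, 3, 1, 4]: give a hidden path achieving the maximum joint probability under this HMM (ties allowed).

t=0: δ = [3.125e-02, 4.688e-02, 3.125e-02, 6.250e-02, 3.125e-02]  (obs o_0=3)
t=1: δ = [2.197e-03, 5.859e-03, 3.906e-03, 2.930e-03, 1.953e-03]  ψ = [1, 3, 3, 1, 3]  (obs o_1=3)
t=2: δ = [2.747e-04, 3.662e-04, 2.441e-04, 3.662e-04, 9.155e-05]  ψ = [1, 2, 2, 1, 1]  (obs o_2=3)
t=3: δ = [3.433e-05, 2.289e-05, 1.287e-05, 2.289e-05, 2.289e-05]  ψ = [1, 3, 0, 1, 3]  (obs o_3=1)
t=4: δ = [2.146e-06, 1.073e-06, 3.219e-06, 7.153e-07, 1.431e-06]  ψ = [1, 0, 0, 1, 3]  (obs o_4=4)
backtrack: best end state = 2; path = [3, 2, 1, 0, 2]

path = [3, 2, 1, 0, 2]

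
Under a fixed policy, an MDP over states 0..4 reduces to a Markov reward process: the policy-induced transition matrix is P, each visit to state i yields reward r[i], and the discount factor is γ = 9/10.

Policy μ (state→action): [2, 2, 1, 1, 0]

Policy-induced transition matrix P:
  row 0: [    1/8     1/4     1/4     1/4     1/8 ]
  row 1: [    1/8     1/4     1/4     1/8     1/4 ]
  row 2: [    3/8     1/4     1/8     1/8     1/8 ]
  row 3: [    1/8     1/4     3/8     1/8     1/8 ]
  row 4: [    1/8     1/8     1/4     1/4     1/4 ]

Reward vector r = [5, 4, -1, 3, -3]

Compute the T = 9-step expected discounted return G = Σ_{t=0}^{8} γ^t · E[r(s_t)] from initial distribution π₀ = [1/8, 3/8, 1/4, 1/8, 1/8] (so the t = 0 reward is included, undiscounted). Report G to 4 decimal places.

G = 9.9365

t=0: π = [0.1250, 0.3750, 0.2500, 0.1250, 0.1250], E[r] = 1.8750, γ^t·E[r] = 1.875000, running G = 1.875000
t=1: π = [0.1875, 0.2344, 0.2344, 0.1563, 0.1875], E[r] = 1.5469, γ^t·E[r] = 1.392188, running G = 3.267188
t=2: π = [0.1836, 0.2266, 0.2402, 0.1719, 0.1777], E[r] = 1.5664, γ^t·E[r] = 1.268789, running G = 4.535977
t=3: π = [0.1851, 0.2278, 0.2415, 0.1702, 0.1755], E[r] = 1.5789, γ^t·E[r] = 1.150987, running G = 5.686964
t=4: π = [0.1854, 0.2281, 0.2411, 0.1701, 0.1754], E[r] = 1.5819, γ^t·E[r] = 1.037911, running G = 6.724874
t=5: π = [0.1853, 0.2281, 0.2411, 0.1701, 0.1754], E[r] = 1.5815, γ^t·E[r] = 0.933872, running G = 7.658746
t=6: π = [0.1853, 0.2281, 0.2411, 0.1701, 0.1754], E[r] = 1.5815, γ^t·E[r] = 0.840482, running G = 8.499228
t=7: π = [0.1853, 0.2281, 0.2411, 0.1701, 0.1754], E[r] = 1.5815, γ^t·E[r] = 0.756434, running G = 9.255662
t=8: π = [0.1853, 0.2281, 0.2411, 0.1701, 0.1754], E[r] = 1.5815, γ^t·E[r] = 0.680790, running G = 9.936452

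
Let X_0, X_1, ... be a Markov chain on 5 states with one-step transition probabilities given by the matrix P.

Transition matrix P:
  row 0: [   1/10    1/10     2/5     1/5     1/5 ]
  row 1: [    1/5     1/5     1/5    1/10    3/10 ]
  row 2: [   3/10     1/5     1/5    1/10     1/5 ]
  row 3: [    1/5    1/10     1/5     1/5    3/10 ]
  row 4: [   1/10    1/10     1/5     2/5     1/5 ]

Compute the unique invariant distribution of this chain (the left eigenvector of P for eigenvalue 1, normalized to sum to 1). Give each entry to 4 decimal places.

Balance equations π_j = Σ_i π_i·P[i][j]:
  π_0 = 1/10·π_0 + 1/5·π_1 + 3/10·π_2 + 1/5·π_3 + 1/10·π_4
  π_1 = 1/10·π_0 + 1/5·π_1 + 1/5·π_2 + 1/10·π_3 + 1/10·π_4
  π_2 = 2/5·π_0 + 1/5·π_1 + 1/5·π_2 + 1/5·π_3 + 1/5·π_4
  π_3 = 1/5·π_0 + 1/10·π_1 + 1/10·π_2 + 1/5·π_3 + 2/5·π_4
  normalize: π_0 + π_1 + π_2 + π_3 + π_4 = 1
Solving the linear system gives exactly π = [107/588, 727/5292, 139/588, 1109/5292, 23/98].

π = [0.1820, 0.1374, 0.2364, 0.2096, 0.2347]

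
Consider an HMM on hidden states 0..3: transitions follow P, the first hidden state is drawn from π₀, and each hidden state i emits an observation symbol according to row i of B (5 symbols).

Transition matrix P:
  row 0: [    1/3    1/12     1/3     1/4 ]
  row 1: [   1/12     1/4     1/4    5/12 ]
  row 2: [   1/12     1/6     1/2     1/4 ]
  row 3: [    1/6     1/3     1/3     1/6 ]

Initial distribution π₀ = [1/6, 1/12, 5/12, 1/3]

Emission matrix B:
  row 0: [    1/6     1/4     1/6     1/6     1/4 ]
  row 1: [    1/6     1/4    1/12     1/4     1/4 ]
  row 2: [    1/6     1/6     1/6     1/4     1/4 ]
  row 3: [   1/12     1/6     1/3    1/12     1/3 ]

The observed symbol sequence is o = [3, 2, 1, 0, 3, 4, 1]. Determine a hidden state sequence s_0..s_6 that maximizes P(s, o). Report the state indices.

t=0: δ = [2.778e-02, 2.083e-02, 1.042e-01, 2.778e-02]  (obs o_0=3)
t=1: δ = [1.543e-03, 1.447e-03, 8.681e-03, 8.681e-03]  ψ = [0, 2, 2, 2]  (obs o_1=2)
t=2: δ = [3.617e-04, 7.234e-04, 7.234e-04, 3.617e-04]  ψ = [3, 3, 2, 2]  (obs o_2=1)
t=3: δ = [2.009e-05, 3.014e-05, 6.028e-05, 2.512e-05]  ψ = [0, 1, 2, 1]  (obs o_3=0)
t=4: δ = [1.116e-06, 2.512e-06, 7.535e-06, 1.256e-06]  ψ = [0, 2, 2, 2]  (obs o_4=3)
t=5: δ = [1.570e-07, 3.140e-07, 9.419e-07, 6.279e-07]  ψ = [2, 2, 2, 2]  (obs o_5=4)
t=6: δ = [2.616e-08, 5.233e-08, 7.849e-08, 3.925e-08]  ψ = [3, 3, 2, 2]  (obs o_6=1)
backtrack: best end state = 2; path = [2, 2, 2, 2, 2, 2, 2]

path = [2, 2, 2, 2, 2, 2, 2]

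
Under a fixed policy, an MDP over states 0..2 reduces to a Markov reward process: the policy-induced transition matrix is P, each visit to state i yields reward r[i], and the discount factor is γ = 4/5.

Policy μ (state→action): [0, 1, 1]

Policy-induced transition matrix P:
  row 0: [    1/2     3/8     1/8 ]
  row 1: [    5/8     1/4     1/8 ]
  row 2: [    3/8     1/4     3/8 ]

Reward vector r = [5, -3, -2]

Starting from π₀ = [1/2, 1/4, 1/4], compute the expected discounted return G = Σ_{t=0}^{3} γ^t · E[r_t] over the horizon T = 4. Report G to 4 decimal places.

t=0: π = [0.5000, 0.2500, 0.2500], E[r] = 1.2500, γ^t·E[r] = 1.250000, running G = 1.250000
t=1: π = [0.5000, 0.3125, 0.1875], E[r] = 1.1875, γ^t·E[r] = 0.950000, running G = 2.200000
t=2: π = [0.5156, 0.3125, 0.1719], E[r] = 1.2969, γ^t·E[r] = 0.830000, running G = 3.030000
t=3: π = [0.5176, 0.3145, 0.1680], E[r] = 1.3086, γ^t·E[r] = 0.670000, running G = 3.700000

G = 3.7000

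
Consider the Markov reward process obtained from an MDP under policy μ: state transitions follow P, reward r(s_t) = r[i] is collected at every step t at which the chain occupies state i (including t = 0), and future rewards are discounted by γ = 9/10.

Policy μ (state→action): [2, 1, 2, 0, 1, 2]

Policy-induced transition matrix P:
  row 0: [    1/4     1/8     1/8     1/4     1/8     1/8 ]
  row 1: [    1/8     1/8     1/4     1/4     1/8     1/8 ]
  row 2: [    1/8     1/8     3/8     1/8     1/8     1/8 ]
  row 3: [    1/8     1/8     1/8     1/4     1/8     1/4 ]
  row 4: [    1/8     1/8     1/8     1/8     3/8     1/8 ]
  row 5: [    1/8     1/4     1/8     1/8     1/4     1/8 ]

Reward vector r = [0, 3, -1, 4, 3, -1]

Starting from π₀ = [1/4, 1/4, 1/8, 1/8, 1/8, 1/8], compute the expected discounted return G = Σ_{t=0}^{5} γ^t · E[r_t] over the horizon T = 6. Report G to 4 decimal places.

G = 6.5518

t=0: π = [0.2500, 0.2500, 0.1250, 0.1250, 0.1250, 0.1250], E[r] = 1.3750, γ^t·E[r] = 1.375000, running G = 1.375000
t=1: π = [0.1563, 0.1406, 0.1875, 0.2031, 0.1719, 0.1406], E[r] = 1.4219, γ^t·E[r] = 1.279688, running G = 2.654688
t=2: π = [0.1445, 0.1426, 0.1895, 0.1875, 0.1855, 0.1504], E[r] = 1.3945, γ^t·E[r] = 1.129570, running G = 3.784258
t=3: π = [0.1431, 0.1438, 0.1902, 0.1843, 0.1902, 0.1484], E[r] = 1.4006, γ^t·E[r] = 1.021063, running G = 4.805321
t=4: π = [0.1429, 0.1436, 0.1905, 0.1839, 0.1911, 0.1480], E[r] = 1.4010, γ^t·E[r] = 0.919197, running G = 5.724517
t=5: π = [0.1429, 0.1435, 0.1906, 0.1838, 0.1913, 0.1480], E[r] = 1.4010, γ^t·E[r] = 0.827255, running G = 6.551772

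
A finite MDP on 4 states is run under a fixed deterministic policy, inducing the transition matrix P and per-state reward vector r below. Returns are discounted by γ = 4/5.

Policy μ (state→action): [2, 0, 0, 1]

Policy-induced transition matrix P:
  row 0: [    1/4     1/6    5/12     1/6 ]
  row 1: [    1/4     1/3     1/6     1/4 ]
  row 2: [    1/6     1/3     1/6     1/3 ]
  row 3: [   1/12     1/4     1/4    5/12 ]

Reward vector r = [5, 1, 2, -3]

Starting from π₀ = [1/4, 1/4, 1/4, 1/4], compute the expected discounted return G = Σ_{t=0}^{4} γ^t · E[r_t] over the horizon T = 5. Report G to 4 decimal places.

t=0: π = [0.2500, 0.2500, 0.2500, 0.2500], E[r] = 1.2500, γ^t·E[r] = 1.250000, running G = 1.250000
t=1: π = [0.1875, 0.2708, 0.2500, 0.2917], E[r] = 0.8333, γ^t·E[r] = 0.666667, running G = 1.916667
t=2: π = [0.1806, 0.2778, 0.2378, 0.3038], E[r] = 0.7448, γ^t·E[r] = 0.476667, running G = 2.393333
t=3: π = [0.1795, 0.2779, 0.2371, 0.3054], E[r] = 0.7337, γ^t·E[r] = 0.375630, running G = 2.768963
t=4: π = [0.1793, 0.2780, 0.2370, 0.3057], E[r] = 0.7316, γ^t·E[r] = 0.299644, running G = 3.068607

G = 3.0686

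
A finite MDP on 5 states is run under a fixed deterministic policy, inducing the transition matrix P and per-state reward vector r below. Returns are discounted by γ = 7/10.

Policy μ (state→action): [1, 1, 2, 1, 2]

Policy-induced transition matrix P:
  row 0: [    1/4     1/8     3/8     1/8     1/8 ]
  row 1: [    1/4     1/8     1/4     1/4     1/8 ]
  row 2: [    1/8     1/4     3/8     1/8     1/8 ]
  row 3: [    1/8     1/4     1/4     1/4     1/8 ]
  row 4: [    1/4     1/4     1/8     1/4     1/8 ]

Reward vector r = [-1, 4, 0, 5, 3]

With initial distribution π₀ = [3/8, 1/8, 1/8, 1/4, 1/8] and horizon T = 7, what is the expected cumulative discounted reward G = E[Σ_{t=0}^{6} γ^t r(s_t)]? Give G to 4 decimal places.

t=0: π = [0.3750, 0.1250, 0.1250, 0.2500, 0.1250], E[r] = 1.7500, γ^t·E[r] = 1.750000, running G = 1.750000
t=1: π = [0.2031, 0.1875, 0.2969, 0.1875, 0.1250], E[r] = 1.8594, γ^t·E[r] = 1.301563, running G = 3.051563
t=2: π = [0.1895, 0.2012, 0.2969, 0.1875, 0.1250], E[r] = 1.9277, γ^t·E[r] = 0.944590, running G = 3.996152
t=3: π = [0.1895, 0.2012, 0.2952, 0.1892, 0.1250], E[r] = 1.9363, γ^t·E[r] = 0.664144, running G = 4.660296
t=4: π = [0.1895, 0.2012, 0.2950, 0.1894, 0.1250], E[r] = 1.9373, γ^t·E[r] = 0.465157, running G = 5.125453
t=5: π = [0.1895, 0.2012, 0.2949, 0.1894, 0.1250], E[r] = 1.9375, γ^t·E[r] = 0.325632, running G = 5.451086
t=6: π = [0.1895, 0.2012, 0.2949, 0.1895, 0.1250], E[r] = 1.9375, γ^t·E[r] = 0.227945, running G = 5.679030

G = 5.6790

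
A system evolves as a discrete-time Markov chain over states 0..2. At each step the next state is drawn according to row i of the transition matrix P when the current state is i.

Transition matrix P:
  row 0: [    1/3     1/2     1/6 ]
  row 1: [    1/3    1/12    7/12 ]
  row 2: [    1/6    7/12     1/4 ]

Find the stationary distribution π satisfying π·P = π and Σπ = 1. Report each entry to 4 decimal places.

Balance equations π_j = Σ_i π_i·P[i][j]:
  π_0 = 1/3·π_0 + 1/3·π_1 + 1/6·π_2
  π_1 = 1/2·π_0 + 1/12·π_1 + 7/12·π_2
  normalize: π_0 + π_1 + π_2 = 1
Solving the linear system gives exactly π = [25/91, 34/91, 32/91].

π = [0.2747, 0.3736, 0.3516]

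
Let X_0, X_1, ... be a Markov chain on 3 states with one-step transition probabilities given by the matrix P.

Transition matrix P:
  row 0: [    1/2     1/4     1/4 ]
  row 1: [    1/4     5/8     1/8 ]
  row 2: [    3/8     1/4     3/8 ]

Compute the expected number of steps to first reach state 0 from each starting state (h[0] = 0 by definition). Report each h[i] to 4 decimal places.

h = [0.0000, 3.6923, 3.0769]

First-step conditioning: h[0] = 0; for i ≠ 0, h[i] = 1 + Σ_k P[i][k]·h[k].
  h[1] = 1 + 5/8·h[1] + 1/8·h[2]
  h[2] = 1 + 1/4·h[1] + 3/8·h[2]
Solving the 2×2 linear system over states ≠ 0 gives exactly h = [0, 48/13, 40/13] (h[0] = 0 is the target).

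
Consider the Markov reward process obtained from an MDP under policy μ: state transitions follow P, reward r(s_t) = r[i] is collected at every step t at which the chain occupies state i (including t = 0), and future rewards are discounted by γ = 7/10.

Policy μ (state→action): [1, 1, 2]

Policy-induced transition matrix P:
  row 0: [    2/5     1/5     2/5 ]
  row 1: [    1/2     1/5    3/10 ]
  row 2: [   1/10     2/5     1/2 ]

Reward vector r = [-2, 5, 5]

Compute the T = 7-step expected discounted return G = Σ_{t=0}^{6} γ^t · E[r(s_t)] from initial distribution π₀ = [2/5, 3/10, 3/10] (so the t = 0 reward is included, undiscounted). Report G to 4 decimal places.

t=0: π = [0.4000, 0.3000, 0.3000], E[r] = 2.2000, γ^t·E[r] = 2.200000, running G = 2.200000
t=1: π = [0.3400, 0.2600, 0.4000], E[r] = 2.6200, γ^t·E[r] = 1.834000, running G = 4.034000
t=2: π = [0.3060, 0.2800, 0.4140], E[r] = 2.8580, γ^t·E[r] = 1.400420, running G = 5.434420
t=3: π = [0.3038, 0.2828, 0.4134], E[r] = 2.8734, γ^t·E[r] = 0.985576, running G = 6.419996
t=4: π = [0.3043, 0.2827, 0.4131], E[r] = 2.8702, γ^t·E[r] = 0.689130, running G = 7.109126
t=5: π = [0.3044, 0.2826, 0.4130], E[r] = 2.8696, γ^t·E[r] = 0.482285, running G = 7.591412
t=6: π = [0.3043, 0.2826, 0.4130], E[r] = 2.8696, γ^t·E[r] = 0.337600, running G = 7.929012

G = 7.9290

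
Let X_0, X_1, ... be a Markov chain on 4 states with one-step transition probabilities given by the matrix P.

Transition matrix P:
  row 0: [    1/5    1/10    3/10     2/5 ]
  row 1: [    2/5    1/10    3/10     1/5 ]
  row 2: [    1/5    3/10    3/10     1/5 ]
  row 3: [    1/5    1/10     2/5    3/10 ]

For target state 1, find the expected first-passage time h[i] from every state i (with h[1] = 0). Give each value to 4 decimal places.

First-step conditioning: h[1] = 0; for i ≠ 1, h[i] = 1 + Σ_k P[i][k]·h[k].
  h[0] = 1 + 1/5·h[0] + 3/10·h[2] + 2/5·h[3]
  h[2] = 1 + 1/5·h[0] + 3/10·h[2] + 1/5·h[3]
  h[3] = 1 + 1/5·h[0] + 2/5·h[2] + 3/10·h[3]
Solving the 3×3 linear system over states ≠ 1 gives exactly h = [560/93, 0, 150/31, 550/93] (h[1] = 0 is the target).

h = [6.0215, 0.0000, 4.8387, 5.9140]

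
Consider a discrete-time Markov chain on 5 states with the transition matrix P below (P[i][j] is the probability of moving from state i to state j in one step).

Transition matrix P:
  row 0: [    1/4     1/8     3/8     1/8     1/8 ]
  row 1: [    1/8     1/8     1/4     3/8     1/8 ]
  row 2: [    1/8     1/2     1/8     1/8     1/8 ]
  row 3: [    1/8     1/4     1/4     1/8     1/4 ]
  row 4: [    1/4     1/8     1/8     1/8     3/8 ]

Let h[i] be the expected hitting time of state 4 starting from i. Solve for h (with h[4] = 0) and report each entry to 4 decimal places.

h = [6.7445, 6.5370, 6.6822, 5.8833, 0.0000]

First-step conditioning: h[4] = 0; for i ≠ 4, h[i] = 1 + Σ_k P[i][k]·h[k].
  h[0] = 1 + 1/4·h[0] + 1/8·h[1] + 3/8·h[2] + 1/8·h[3]
  h[1] = 1 + 1/8·h[0] + 1/8·h[1] + 1/4·h[2] + 3/8·h[3]
  h[2] = 1 + 1/8·h[0] + 1/2·h[1] + 1/8·h[2] + 1/8·h[3]
  h[3] = 1 + 1/8·h[0] + 1/4·h[1] + 1/4·h[2] + 1/8·h[3]
Solving the 4×4 linear system over states ≠ 4 gives exactly h = [5200/771, 1680/257, 5152/771, 1512/257, 0] (h[4] = 0 is the target).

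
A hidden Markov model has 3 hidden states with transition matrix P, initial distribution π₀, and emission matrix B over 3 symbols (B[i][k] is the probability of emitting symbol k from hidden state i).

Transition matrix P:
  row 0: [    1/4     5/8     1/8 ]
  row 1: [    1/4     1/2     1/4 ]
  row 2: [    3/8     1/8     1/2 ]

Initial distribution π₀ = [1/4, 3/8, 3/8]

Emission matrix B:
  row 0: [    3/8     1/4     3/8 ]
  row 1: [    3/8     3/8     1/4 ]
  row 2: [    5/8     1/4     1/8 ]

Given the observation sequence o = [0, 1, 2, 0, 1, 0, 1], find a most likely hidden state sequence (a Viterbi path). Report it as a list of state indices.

t=0: δ = [9.375e-02, 1.406e-01, 2.344e-01]  (obs o_0=0)
t=1: δ = [2.197e-02, 2.637e-02, 2.930e-02]  ψ = [2, 1, 2]  (obs o_1=1)
t=2: δ = [4.120e-03, 3.433e-03, 1.831e-03]  ψ = [2, 0, 2]  (obs o_2=2)
t=3: δ = [3.862e-04, 9.656e-04, 5.722e-04]  ψ = [0, 0, 2]  (obs o_3=0)
t=4: δ = [6.035e-05, 1.810e-04, 7.153e-05]  ψ = [1, 1, 2]  (obs o_4=1)
t=5: δ = [1.697e-05, 3.395e-05, 2.829e-05]  ψ = [1, 1, 1]  (obs o_5=0)
t=6: δ = [2.652e-06, 6.365e-06, 3.536e-06]  ψ = [2, 1, 2]  (obs o_6=1)
backtrack: best end state = 1; path = [2, 2, 0, 1, 1, 1, 1]

path = [2, 2, 0, 1, 1, 1, 1]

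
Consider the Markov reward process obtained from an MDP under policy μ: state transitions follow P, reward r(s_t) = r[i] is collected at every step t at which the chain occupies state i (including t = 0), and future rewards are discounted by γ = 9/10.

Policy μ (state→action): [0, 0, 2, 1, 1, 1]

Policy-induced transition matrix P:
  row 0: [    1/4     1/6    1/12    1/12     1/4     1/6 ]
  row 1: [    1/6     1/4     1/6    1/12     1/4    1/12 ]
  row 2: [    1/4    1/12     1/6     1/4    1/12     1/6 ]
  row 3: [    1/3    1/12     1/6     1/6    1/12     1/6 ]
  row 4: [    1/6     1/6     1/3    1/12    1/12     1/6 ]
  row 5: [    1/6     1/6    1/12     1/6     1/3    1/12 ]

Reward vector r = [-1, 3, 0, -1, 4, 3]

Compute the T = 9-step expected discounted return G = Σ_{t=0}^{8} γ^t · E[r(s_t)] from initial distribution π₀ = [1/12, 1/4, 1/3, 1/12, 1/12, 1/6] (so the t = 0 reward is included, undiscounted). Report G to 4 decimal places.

G = 7.8053

t=0: π = [0.0833, 0.2500, 0.3333, 0.0833, 0.0833, 0.1667], E[r] = 1.4167, γ^t·E[r] = 1.416667, running G = 1.416667
t=1: π = [0.2153, 0.1528, 0.1597, 0.1597, 0.1806, 0.1319], E[r] = 1.2014, γ^t·E[r] = 1.081250, running G = 2.497917
t=2: π = [0.2245, 0.1528, 0.1678, 0.1343, 0.1777, 0.1429], E[r] = 1.2390, γ^t·E[r] = 1.003594, running G = 3.501510
t=3: π = [0.2217, 0.1542, 0.1657, 0.1344, 0.1820, 0.1420], E[r] = 1.2604, γ^t·E[r] = 0.918844, running G = 4.420354
t=4: π = [0.2214, 0.1545, 0.1667, 0.1340, 0.1815, 0.1420], E[r] = 1.2602, γ^t·E[r] = 0.826785, running G = 5.247140
t=5: π = [0.2213, 0.1545, 0.1666, 0.1341, 0.1815, 0.1420], E[r] = 1.2598, γ^t·E[r] = 0.743892, running G = 5.991032
t=6: π = [0.2213, 0.1545, 0.1666, 0.1341, 0.1815, 0.1420], E[r] = 1.2597, γ^t·E[r] = 0.669457, running G = 6.660488
t=7: π = [0.2214, 0.1545, 0.1666, 0.1341, 0.1815, 0.1420], E[r] = 1.2597, γ^t·E[r] = 0.602513, running G = 7.263002
t=8: π = [0.2214, 0.1545, 0.1666, 0.1341, 0.1815, 0.1420], E[r] = 1.2597, γ^t·E[r] = 0.542263, running G = 7.805265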